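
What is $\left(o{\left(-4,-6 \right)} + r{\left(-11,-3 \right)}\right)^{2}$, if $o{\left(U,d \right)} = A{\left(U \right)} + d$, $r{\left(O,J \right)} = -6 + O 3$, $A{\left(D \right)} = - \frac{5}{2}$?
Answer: $\frac{9025}{4} \approx 2256.3$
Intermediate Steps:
$A{\left(D \right)} = - \frac{5}{2}$ ($A{\left(D \right)} = \left(-5\right) \frac{1}{2} = - \frac{5}{2}$)
$r{\left(O,J \right)} = -6 + 3 O$
$o{\left(U,d \right)} = - \frac{5}{2} + d$
$\left(o{\left(-4,-6 \right)} + r{\left(-11,-3 \right)}\right)^{2} = \left(\left(- \frac{5}{2} - 6\right) + \left(-6 + 3 \left(-11\right)\right)\right)^{2} = \left(- \frac{17}{2} - 39\right)^{2} = \left(- \frac{95}{2}\right)^{2} = \frac{9025}{4}$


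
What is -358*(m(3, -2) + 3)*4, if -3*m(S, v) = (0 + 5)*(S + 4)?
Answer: 37232/3 ≈ 12411.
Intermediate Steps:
m(S, v) = -20/3 - 5*S/3 (m(S, v) = -(0 + 5)*(S + 4)/3 = -5*(4 + S)/3 = -(20 + 5*S)/3 = -20/3 - 5*S/3)
-358*(m(3, -2) + 3)*4 = -358*((-20/3 - 5/3*3) + 3)*4 = -358*((-20/3 - 5) + 3)*4 = -358*(-35/3 + 3)*4 = -(-9308)*4/3 = -358*(-104/3) = 37232/3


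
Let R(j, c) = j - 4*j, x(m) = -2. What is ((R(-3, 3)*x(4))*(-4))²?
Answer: 5184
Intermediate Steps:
R(j, c) = -3*j
((R(-3, 3)*x(4))*(-4))² = ((-3*(-3)*(-2))*(-4))² = ((9*(-2))*(-4))² = (-18*(-4))² = 72² = 5184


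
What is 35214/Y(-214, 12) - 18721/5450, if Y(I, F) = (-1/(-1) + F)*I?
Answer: -121999061/7580950 ≈ -16.093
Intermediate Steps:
Y(I, F) = I*(1 + F) (Y(I, F) = (-1*(-1) + F)*I = (1 + F)*I = I*(1 + F))
35214/Y(-214, 12) - 18721/5450 = 35214/((-214*(1 + 12))) - 18721/5450 = 35214/((-214*13)) - 18721*1/5450 = 35214/(-2782) - 18721/5450 = 35214*(-1/2782) - 18721/5450 = -17607/1391 - 18721/5450 = -121999061/7580950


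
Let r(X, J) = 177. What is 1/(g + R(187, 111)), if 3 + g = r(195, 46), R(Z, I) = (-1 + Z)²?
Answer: 1/34770 ≈ 2.8760e-5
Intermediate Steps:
g = 174 (g = -3 + 177 = 174)
1/(g + R(187, 111)) = 1/(174 + (-1 + 187)²) = 1/(174 + 186²) = 1/(174 + 34596) = 1/34770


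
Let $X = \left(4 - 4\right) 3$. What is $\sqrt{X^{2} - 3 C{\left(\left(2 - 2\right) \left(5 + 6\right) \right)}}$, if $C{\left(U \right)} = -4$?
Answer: $2 \sqrt{3} \approx 3.4641$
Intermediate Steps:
$X = 0$ ($X = 0 \cdot 3 = 0$)
$\sqrt{X^{2} - 3 C{\left(\left(2 - 2\right) \left(5 + 6\right) \right)}} = \sqrt{0^{2} - -12} = \sqrt{0 + 12} = \sqrt{12} = 2 \sqrt{3}$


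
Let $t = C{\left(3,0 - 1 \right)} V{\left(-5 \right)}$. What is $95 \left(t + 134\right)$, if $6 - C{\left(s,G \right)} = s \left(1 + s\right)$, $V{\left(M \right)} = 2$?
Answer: $11590$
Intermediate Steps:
$C{\left(s,G \right)} = 6 - s \left(1 + s\right)$
$t = -12$ ($t = \left(6 - 3 - 3^{2}\right) 2 = \left(6 - 3 - 9\right) 2 = \left(-6\right) 2 = -12$)
$95 \left(t + 134\right) = 95 \left(-12 + 134\right) = 95 \cdot 122 = 11590$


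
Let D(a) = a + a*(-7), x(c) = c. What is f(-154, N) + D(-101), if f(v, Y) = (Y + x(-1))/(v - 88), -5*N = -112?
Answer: 733153/1210 ≈ 605.91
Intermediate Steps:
N = 112/5 (N = -⅕*(-112) = 112/5 ≈ 22.400)
D(a) = -6*a (D(a) = a - 7*a = -6*a)
f(v, Y) = (-1 + Y)/(-88 + v) (f(v, Y) = (Y - 1)/(v - 88) = (-1 + Y)/(-88 + v))
f(-154, N) + D(-101) = (-1 + 112/5)/(-88 - 154) - 6*(-101) = (107/5)/(-242) + 606 = -1/242*107/5 + 606 = -107/1210 + 606 = 733153/1210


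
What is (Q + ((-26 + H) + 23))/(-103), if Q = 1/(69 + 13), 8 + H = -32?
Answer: 3525/8446 ≈ 0.41736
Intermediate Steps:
H = -40 (H = -8 - 32 = -40)
Q = 1/82 ≈ 0.012195
(Q + ((-26 + H) + 23))/(-103) = (1/82 + ((-26 - 40) + 23))/(-103) = -(1/82 + (-66 + 23))/103 = -(1/82 - 43)/103 = -1/103*(-3525/82) = 3525/8446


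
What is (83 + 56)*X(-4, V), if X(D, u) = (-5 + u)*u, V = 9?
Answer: 5004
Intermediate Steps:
X(D, u) = u*(-5 + u)
(83 + 56)*X(-4, V) = (83 + 56)*(9*(-5 + 9)) = 139*(9*4) = 139*36 = 5004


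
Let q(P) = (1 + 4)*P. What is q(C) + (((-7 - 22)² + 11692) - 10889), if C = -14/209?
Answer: 343526/209 ≈ 1643.7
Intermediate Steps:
C = -14/209 (C = -14*1/209 = -14/209 ≈ -0.066986)
q(P) = 5*P
q(C) + (((-7 - 22)² + 11692) - 10889) = 5*(-14/209) + (((-7 - 22)² + 11692) - 10889) = -70/209 + (((-29)² + 11692) - 10889) = -70/209 + ((841 + 11692) - 10889) = -70/209 + (12533 - 10889) = -70/209 + 1644 = 343526/209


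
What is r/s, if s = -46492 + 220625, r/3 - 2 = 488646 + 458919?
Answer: 2842701/174133 ≈ 16.325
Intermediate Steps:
r = 2842701 (r = 6 + 3*(488646 + 458919) = 6 + 3*947565 = 6 + 2842695 = 2842701)
s = 174133
r/s = 2842701/174133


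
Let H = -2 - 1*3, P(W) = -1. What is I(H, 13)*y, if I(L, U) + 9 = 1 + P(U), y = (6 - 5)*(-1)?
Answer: 9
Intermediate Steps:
y = -1 (y = 1*(-1) = -1)
H = -5 (H = -2 - 3 = -5)
I(L, U) = -9 (I(L, U) = -9 + (1 - 1) = -9 + 0 = -9)
I(H, 13)*y = -9*(-1) = 9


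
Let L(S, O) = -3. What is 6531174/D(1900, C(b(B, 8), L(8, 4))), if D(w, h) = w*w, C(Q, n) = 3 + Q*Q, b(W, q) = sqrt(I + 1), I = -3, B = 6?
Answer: 171873/95000 ≈ 1.8092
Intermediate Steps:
b(W, q) = I*sqrt(2) (b(W, q) = sqrt(-3 + 1) = sqrt(-2) = I*sqrt(2))
C(Q, n) = 3 + Q**2
D(w, h) = w**2
6531174/D(1900, C(b(B, 8), L(8, 4))) = 6531174/(1900**2) = 6531174/3610000 = 6531174*(1/3610000) = 171873/95000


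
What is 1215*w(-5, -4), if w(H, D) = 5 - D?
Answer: 10935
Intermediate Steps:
1215*w(-5, -4) = 1215*(5 - 1*(-4)) = 1215*(5 + 4) = 1215*9 = 10935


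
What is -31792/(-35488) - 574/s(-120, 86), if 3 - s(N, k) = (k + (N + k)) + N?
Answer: -1132055/157478 ≈ -7.1887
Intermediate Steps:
s(N, k) = 3 - 2*N - 2*k (s(N, k) = 3 - ((k + (N + k)) + N) = 3 - ((N + 2*k) + N) = 3 - (2*N + 2*k) = 3 + (-2*N - 2*k) = 3 - 2*N - 2*k)
-31792/(-35488) - 574/s(-120, 86) = -31792/(-35488) - 574/(3 - 2*(-120) - 2*86) = -31792*(-1/35488) - 574/(3 + 240 - 172) = 1987/2218 - 574/71 = -1132055/157478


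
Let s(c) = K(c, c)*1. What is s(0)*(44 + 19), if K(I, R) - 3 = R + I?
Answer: 189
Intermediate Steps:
K(I, R) = 3 + I + R (K(I, R) = 3 + (R + I) = 3 + (I + R) = 3 + I + R)
s(c) = 3 + 2*c (s(c) = (3 + c + c)*1 = (3 + 2*c)*1 = 3 + 2*c)
s(0)*(44 + 19) = (3 + 2*0)*(44 + 19) = (3 + 0)*63 = 3*63 = 189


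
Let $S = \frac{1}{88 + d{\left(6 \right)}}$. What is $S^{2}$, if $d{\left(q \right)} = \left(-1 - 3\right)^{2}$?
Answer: $\frac{1}{10816} \approx 9.2456 \cdot 10^{-5}$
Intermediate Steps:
$d{\left(q \right)} = 16$ ($d{\left(q \right)} = \left(-4\right)^{2} = 16$)
$S = \frac{1}{104}$ ($S = \frac{1}{88 + 16} = \frac{1}{104} \approx 0.0096154$)
$S^{2} = \left(\frac{1}{104}\right)^{2} = \frac{1}{10816}$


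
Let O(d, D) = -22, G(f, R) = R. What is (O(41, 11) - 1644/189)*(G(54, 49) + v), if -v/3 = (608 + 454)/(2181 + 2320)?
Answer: -420380042/283563 ≈ -1482.5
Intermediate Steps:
v = -3186/4501 (v = -3*(608 + 454)/(2181 + 2320) = -3186/4501 ≈ -0.70784)
(O(41, 11) - 1644/189)*(G(54, 49) + v) = (-22 - 1644/189)*(49 - 3186/4501) = (-22 - 1644*1/189)*(217363/4501) = (-22 - 548/63)*(217363/4501) = -1934/63*217363/4501 = -420380042/283563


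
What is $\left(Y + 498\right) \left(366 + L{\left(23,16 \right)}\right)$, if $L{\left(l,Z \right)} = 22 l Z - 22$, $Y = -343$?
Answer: $1308200$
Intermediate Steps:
$L{\left(l,Z \right)} = -22 + 22 Z l$ ($L{\left(l,Z \right)} = 22 Z l - 22 = -22 + 22 Z l$)
$\left(Y + 498\right) \left(366 + L{\left(23,16 \right)}\right) = \left(-343 + 498\right) \left(366 - \left(22 - 8096\right)\right) = 155 \left(366 + \left(-22 + 8096\right)\right) = 155 \left(366 + 8074\right) = 155 \cdot 8440 = 1308200$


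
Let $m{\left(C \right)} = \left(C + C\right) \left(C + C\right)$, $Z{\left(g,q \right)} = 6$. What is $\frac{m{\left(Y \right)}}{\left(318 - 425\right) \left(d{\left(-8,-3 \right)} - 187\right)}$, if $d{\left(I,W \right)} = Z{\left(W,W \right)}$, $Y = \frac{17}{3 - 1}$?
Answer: $\frac{289}{19367} \approx 0.014922$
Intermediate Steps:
$Y = \frac{17}{2}$ ($Y = \frac{17}{3 - 1} = \frac{17}{2} \approx 8.5$)
$d{\left(I,W \right)} = 6$
$m{\left(C \right)} = 4 C^{2}$ ($m{\left(C \right)} = 2 C 2 C = 4 C^{2}$)
$\frac{m{\left(Y \right)}}{\left(318 - 425\right) \left(d{\left(-8,-3 \right)} - 187\right)} = \frac{4 \left(\frac{17}{2}\right)^{2}}{\left(318 - 425\right) \left(6 - 187\right)} = \frac{4 \cdot \frac{289}{4}}{\left(-107\right) \left(-181\right)} = \frac{289}{19367}$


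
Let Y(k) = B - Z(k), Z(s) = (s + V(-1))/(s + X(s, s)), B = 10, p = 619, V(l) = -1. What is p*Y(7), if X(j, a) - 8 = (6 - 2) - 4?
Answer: 29712/5 ≈ 5942.4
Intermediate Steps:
X(j, a) = 8 (X(j, a) = 8 + ((6 - 2) - 4) = 8 + (4 - 4) = 8 + 0 = 8)
Z(s) = (-1 + s)/(8 + s) (Z(s) = (s - 1)/(s + 8) = (-1 + s)/(8 + s))
Y(k) = 10 - (-1 + k)/(8 + k)
p*Y(7) = 619*(9*(9 + 7)/(8 + 7)) = 619*(9*16/15) = 619*(9*(1/15)*16) = 619*(48/5) = 29712/5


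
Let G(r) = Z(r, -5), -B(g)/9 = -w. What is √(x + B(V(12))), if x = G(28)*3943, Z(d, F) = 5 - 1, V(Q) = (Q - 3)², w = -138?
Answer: √14530 ≈ 120.54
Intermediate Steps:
V(Q) = (-3 + Q)²
Z(d, F) = 4
B(g) = -1242 (B(g) = -(-9)*(-138) = -9*138 = -1242)
G(r) = 4
x = 15772 (x = 4*3943 = 15772)
√(x + B(V(12))) = √(15772 - 1242) = √14530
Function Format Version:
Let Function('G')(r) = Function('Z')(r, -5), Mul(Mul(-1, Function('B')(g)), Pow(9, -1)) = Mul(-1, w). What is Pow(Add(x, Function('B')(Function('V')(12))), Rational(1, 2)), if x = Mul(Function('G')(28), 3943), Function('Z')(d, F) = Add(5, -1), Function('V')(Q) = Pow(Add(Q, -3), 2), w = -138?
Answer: Pow(14530, Rational(1, 2)) ≈ 120.54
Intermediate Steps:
Function('V')(Q) = Pow(Add(-3, Q), 2)
Function('Z')(d, F) = 4
Function('B')(g) = -1242 (Function('B')(g) = Mul(-9, Mul(-1, -138)) = Mul(-9, 138) = -1242)
Function('G')(r) = 4
x = 15772 (x = Mul(4, 3943) = 15772)
Pow(Add(x, Function('B')(Function('V')(12))), Rational(1, 2)) = Pow(Add(15772, -1242), Rational(1, 2)) = Pow(14530, Rational(1, 2))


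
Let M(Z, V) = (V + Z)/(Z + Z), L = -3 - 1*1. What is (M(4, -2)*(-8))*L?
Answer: 8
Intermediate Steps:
L = -4 (L = -3 - 1 = -4)
M(Z, V) = (V + Z)/(2*Z) (M(Z, V) = (V + Z)/((2*Z)) = (V + Z)*(1/(2*Z)) = (V + Z)/(2*Z))
(M(4, -2)*(-8))*L = (((1/2)*(-2 + 4)/4)*(-8))*(-4) = (((1/2)*(1/4)*2)*(-8))*(-4) = ((1/4)*(-8))*(-4) = -2*(-4) = 8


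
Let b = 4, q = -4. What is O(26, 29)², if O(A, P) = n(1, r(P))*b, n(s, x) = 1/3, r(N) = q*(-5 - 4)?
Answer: 16/9 ≈ 1.7778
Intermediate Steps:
r(N) = 36 (r(N) = -4*(-5 - 4) = -4*(-9) = 36)
n(s, x) = ⅓
O(A, P) = 4/3 (O(A, P) = (⅓)*4 = 4/3)
O(26, 29)² = (4/3)² = 16/9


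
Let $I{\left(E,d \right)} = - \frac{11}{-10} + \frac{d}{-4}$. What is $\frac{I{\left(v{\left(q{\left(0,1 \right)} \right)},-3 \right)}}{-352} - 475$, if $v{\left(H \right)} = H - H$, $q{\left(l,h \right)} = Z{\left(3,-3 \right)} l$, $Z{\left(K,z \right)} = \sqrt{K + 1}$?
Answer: $- \frac{3344037}{7040} \approx -475.01$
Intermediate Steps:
$Z{\left(K,z \right)} = \sqrt{1 + K}$
$q{\left(l,h \right)} = 2 l$ ($q{\left(l,h \right)} = \sqrt{1 + 3} l = \sqrt{4} l = 2 l$)
$v{\left(H \right)} = 0$
$I{\left(E,d \right)} = \frac{11}{10} - \frac{d}{4}$ ($I{\left(E,d \right)} = \left(-11\right) \left(- \frac{1}{10}\right) + d \left(- \frac{1}{4}\right) = \frac{11}{10} - \frac{d}{4}$)
$\frac{I{\left(v{\left(q{\left(0,1 \right)} \right)},-3 \right)}}{-352} - 475 = \frac{\frac{11}{10} - - \frac{3}{4}}{-352} - 475 = \left(\frac{11}{10} + \frac{3}{4}\right) \left(- \frac{1}{352}\right) - 475 = \frac{37}{20} \left(- \frac{1}{352}\right) - 475 = - \frac{37}{7040} - 475 = - \frac{3344037}{7040}$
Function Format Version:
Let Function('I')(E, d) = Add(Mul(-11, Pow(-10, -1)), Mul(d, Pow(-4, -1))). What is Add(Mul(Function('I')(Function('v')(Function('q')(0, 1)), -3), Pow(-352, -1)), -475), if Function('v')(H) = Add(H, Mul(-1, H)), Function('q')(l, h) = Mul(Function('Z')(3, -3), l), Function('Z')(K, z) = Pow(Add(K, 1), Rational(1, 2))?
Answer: Rational(-3344037, 7040) ≈ -475.01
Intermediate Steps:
Function('Z')(K, z) = Pow(Add(1, K), Rational(1, 2))
Function('q')(l, h) = Mul(2, l) (Function('q')(l, h) = Mul(Pow(Add(1, 3), Rational(1, 2)), l) = Mul(Pow(4, Rational(1, 2)), l) = Mul(2, l))
Function('v')(H) = 0
Function('I')(E, d) = Add(Rational(11, 10), Mul(Rational(-1, 4), d)) (Function('I')(E, d) = Add(Mul(-11, Rational(-1, 10)), Mul(d, Rational(-1, 4))) = Add(Rational(11, 10), Mul(Rational(-1, 4), d)))
Add(Mul(Function('I')(Function('v')(Function('q')(0, 1)), -3), Pow(-352, -1)), -475) = Add(Mul(Add(Rational(11, 10), Mul(Rational(-1, 4), -3)), Pow(-352, -1)), -475) = Add(Mul(Add(Rational(11, 10), Rational(3, 4)), Rational(-1, 352)), -475) = Add(Mul(Rational(37, 20), Rational(-1, 352)), -475) = Add(Rational(-37, 7040), -475) = Rational(-3344037, 7040)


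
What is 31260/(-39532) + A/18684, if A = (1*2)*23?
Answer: -72780421/92326986 ≈ -0.78829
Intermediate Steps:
A = 46 (A = 2*23 = 46)
31260/(-39532) + A/18684 = 31260/(-39532) + 46/18684 = 31260*(-1/39532) + 46*(1/18684) = -7815/9883 + 23/9342 = -72780421/92326986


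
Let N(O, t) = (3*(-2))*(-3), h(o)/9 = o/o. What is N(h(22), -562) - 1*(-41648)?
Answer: 41666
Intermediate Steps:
h(o) = 9 (h(o) = 9*(o/o) = 9*1 = 9)
N(O, t) = 18 (N(O, t) = -6*(-3) = 18)
N(h(22), -562) - 1*(-41648) = 18 - 1*(-41648) = 18 + 41648 = 41666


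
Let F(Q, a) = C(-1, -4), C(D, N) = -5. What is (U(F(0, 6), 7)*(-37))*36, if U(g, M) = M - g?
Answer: -15984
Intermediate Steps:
F(Q, a) = -5
(U(F(0, 6), 7)*(-37))*36 = ((7 - 1*(-5))*(-37))*36 = ((7 + 5)*(-37))*36 = (12*(-37))*36 = -444*36 = -15984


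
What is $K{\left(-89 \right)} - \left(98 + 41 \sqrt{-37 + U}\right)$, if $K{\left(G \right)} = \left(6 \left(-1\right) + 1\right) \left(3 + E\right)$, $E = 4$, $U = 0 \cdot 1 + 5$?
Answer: $-133 - 164 i \sqrt{2} \approx -133.0 - 231.93 i$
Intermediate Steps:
$U = 5$ ($U = 0 + 5 = 5$)
$K{\left(G \right)} = -35$ ($K{\left(G \right)} = \left(6 \left(-1\right) + 1\right) \left(3 + 4\right) = \left(-6 + 1\right) 7 = \left(-5\right) 7 = -35$)
$K{\left(-89 \right)} - \left(98 + 41 \sqrt{-37 + U}\right) = -35 - \left(98 + 41 \sqrt{-37 + 5}\right) = -35 - \left(98 + 41 \sqrt{-32}\right) = -35 - \left(98 + 41 \cdot 4 i \sqrt{2}\right) = -35 - \left(98 + 164 i \sqrt{2}\right) = -133 - 164 i \sqrt{2}$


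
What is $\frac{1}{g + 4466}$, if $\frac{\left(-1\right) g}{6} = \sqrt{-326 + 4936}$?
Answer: $\frac{2233}{9889598} + \frac{3 \sqrt{4610}}{9889598} \approx 0.00024639$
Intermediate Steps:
$g = - 6 \sqrt{4610}$ ($g = - 6 \sqrt{-326 + 4936} = - 6 \sqrt{4610} \approx -407.38$)
$\frac{1}{g + 4466} = \frac{1}{- 6 \sqrt{4610} + 4466} = \frac{1}{4466 - 6 \sqrt{4610}}$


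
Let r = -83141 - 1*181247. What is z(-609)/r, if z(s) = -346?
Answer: 173/132194 ≈ 0.0013087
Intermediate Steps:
r = -264388 (r = -83141 - 181247 = -264388)
z(-609)/r = -346/(-264388) = -346*(-1/264388) = 173/132194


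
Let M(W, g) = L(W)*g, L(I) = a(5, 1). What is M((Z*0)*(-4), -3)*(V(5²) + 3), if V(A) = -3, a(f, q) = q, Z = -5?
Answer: 0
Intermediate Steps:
L(I) = 1
M(W, g) = g (M(W, g) = 1*g = g)
M((Z*0)*(-4), -3)*(V(5²) + 3) = -3*(-3 + 3) = -3*0 = 0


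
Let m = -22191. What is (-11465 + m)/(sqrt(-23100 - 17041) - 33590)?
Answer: 1130505040/1128328241 + 33656*I*sqrt(40141)/1128328241 ≈ 1.0019 + 0.0059761*I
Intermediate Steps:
(-11465 + m)/(sqrt(-23100 - 17041) - 33590) = (-11465 - 22191)/(sqrt(-23100 - 17041) - 33590) = -33656/(sqrt(-40141) - 33590) = -33656/(I*sqrt(40141) - 33590) = -33656/(-33590 + I*sqrt(40141))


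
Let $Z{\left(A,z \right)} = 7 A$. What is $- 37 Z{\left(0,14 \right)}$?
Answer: $0$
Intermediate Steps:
$- 37 Z{\left(0,14 \right)} = - 37 \cdot 7 \cdot 0 = \left(-37\right) 0 = 0$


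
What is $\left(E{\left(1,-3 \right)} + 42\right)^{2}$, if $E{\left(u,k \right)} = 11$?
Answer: $2809$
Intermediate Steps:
$\left(E{\left(1,-3 \right)} + 42\right)^{2} = \left(11 + 42\right)^{2} = 53^{2} = 2809$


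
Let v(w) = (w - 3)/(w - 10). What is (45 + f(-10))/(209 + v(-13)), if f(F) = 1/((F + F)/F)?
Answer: 23/106 ≈ 0.21698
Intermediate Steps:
v(w) = (-3 + w)/(-10 + w)
f(F) = ½ (f(F) = 1/((2*F)/F) = 1/2 = ½)
(45 + f(-10))/(209 + v(-13)) = (45 + ½)/(209 + (-3 - 13)/(-10 - 13)) = 91/(2*(209 - 16/(-23))) = 91/(2*(209 - 1/23*(-16))) = 91/(2*(209 + 16/23)) = 91/(2*(4823/23)) = (91/2)*(23/4823) = 23/106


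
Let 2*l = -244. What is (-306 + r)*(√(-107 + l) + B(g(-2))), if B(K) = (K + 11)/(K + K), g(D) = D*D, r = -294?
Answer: -1125 - 600*I*√229 ≈ -1125.0 - 9079.6*I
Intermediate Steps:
g(D) = D²
l = -122 (l = (½)*(-244) = -122)
B(K) = (11 + K)/(2*K) (B(K) = (11 + K)/((2*K)) = (11 + K)*(1/(2*K)) = (11 + K)/(2*K))
(-306 + r)*(√(-107 + l) + B(g(-2))) = (-306 - 294)*(√(-107 - 122) + (11 + (-2)²)/(2*((-2)²))) = -600*(√(-229) + (½)*(11 + 4)/4) = -600*(I*√229 + (½)*(¼)*15) = -600*(I*√229 + 15/8) = -600*(15/8 + I*√229) = -1125 - 600*I*√229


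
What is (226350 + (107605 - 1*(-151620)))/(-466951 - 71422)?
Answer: -485575/538373 ≈ -0.90193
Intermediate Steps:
(226350 + (107605 - 1*(-151620)))/(-466951 - 71422) = (226350 + (107605 + 151620))/(-538373) = (226350 + 259225)*(-1/538373) = 485575*(-1/538373) = -485575/538373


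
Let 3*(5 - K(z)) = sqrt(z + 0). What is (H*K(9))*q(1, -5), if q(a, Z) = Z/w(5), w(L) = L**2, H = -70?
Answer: 56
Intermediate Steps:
q(a, Z) = Z/25 (q(a, Z) = Z/(5**2) = Z/25)
K(z) = 5 - sqrt(z)/3 (K(z) = 5 - sqrt(z + 0)/3 = 5 - sqrt(z)/3)
(H*K(9))*q(1, -5) = (-70*(5 - sqrt(9)/3))*((1/25)*(-5)) = -70*(5 - 1/3*3)*(-1/5) = -70*(5 - 1)*(-1/5) = -70*4*(-1/5) = -280*(-1/5) = 56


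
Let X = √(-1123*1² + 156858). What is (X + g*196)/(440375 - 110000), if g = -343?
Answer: -67228/330375 + √155735/330375 ≈ -0.20230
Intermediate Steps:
X = √155735 (X = √(-1123*1 + 156858) = √(-1123 + 156858) = √155735 ≈ 394.63)
(X + g*196)/(440375 - 110000) = (√155735 - 343*196)/(440375 - 110000) = (√155735 - 67228)/330375 = (-67228 + √155735)*(1/330375) = -67228/330375 + √155735/330375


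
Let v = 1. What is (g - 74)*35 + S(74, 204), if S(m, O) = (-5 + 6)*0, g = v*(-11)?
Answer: -2975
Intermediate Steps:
g = -11 (g = 1*(-11) = -11)
S(m, O) = 0 (S(m, O) = 1*0 = 0)
(g - 74)*35 + S(74, 204) = (-11 - 74)*35 + 0 = -85*35 + 0 = -2975 + 0 = -2975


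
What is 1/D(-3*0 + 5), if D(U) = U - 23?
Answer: -1/18 ≈ -0.055556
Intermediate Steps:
D(U) = -23 + U
1/D(-3*0 + 5) = 1/(-23 + (-3*0 + 5)) = 1/(-23 + (0 + 5)) = 1/(-23 + 5) = 1/(-18) = -1/18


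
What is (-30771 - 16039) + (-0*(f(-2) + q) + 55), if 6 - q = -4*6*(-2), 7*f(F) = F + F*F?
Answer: -46755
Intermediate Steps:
f(F) = F/7 + F**2/7 (f(F) = (F + F*F)/7 = (F + F**2)/7 = F/7 + F**2/7)
q = -42 (q = 6 - (-4*6)*(-2) = 6 - (-24)*(-2) = 6 - 1*48 = 6 - 48 = -42)
(-30771 - 16039) + (-0*(f(-2) + q) + 55) = (-30771 - 16039) + (-0*((1/7)*(-2)*(1 - 2) - 42) + 55) = -46810 + (-0*((1/7)*(-2)*(-1) - 42) + 55) = -46810 + (-0*(2/7 - 42) + 55) = -46810 + (-0*(-292)/7 + 55) = -46810 + (-40*0 + 55) = -46810 + (0 + 55) = -46810 + 55 = -46755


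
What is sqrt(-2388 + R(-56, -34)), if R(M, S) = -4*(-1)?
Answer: 4*I*sqrt(149) ≈ 48.826*I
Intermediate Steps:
R(M, S) = 4
sqrt(-2388 + R(-56, -34)) = sqrt(-2388 + 4) = sqrt(-2384) = 4*I*sqrt(149)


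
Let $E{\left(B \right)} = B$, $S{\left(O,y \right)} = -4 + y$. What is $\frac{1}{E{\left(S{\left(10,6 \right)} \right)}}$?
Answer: $\frac{1}{2} \approx 0.5$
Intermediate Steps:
$\frac{1}{E{\left(S{\left(10,6 \right)} \right)}} = \frac{1}{-4 + 6} = \frac{1}{2}$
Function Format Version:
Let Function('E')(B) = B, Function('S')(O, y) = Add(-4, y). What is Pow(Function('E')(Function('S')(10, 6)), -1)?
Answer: Rational(1, 2) ≈ 0.50000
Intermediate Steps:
Pow(Function('E')(Function('S')(10, 6)), -1) = Pow(Add(-4, 6), -1) = Pow(2, -1) = Rational(1, 2)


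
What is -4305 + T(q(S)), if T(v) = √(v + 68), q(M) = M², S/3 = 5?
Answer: -4305 + √293 ≈ -4287.9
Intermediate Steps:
S = 15 (S = 3*5 = 15)
T(v) = √(68 + v)
-4305 + T(q(S)) = -4305 + √(68 + 15²) = -4305 + √(68 + 225) = -4305 + √293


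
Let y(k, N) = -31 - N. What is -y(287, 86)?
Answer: 117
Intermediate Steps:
-y(287, 86) = -(-31 - 1*86) = -(-31 - 86) = -1*(-117) = 117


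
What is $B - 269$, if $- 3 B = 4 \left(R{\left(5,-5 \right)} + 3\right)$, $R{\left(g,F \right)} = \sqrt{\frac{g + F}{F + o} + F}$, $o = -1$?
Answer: $-273 - \frac{4 i \sqrt{5}}{3} \approx -273.0 - 2.9814 i$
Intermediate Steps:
$R{\left(g,F \right)} = \sqrt{F + \frac{F + g}{-1 + F}}$ ($R{\left(g,F \right)} = \sqrt{\frac{g + F}{F - 1} + F} = \sqrt{\frac{F + g}{-1 + F} + F} = \sqrt{F + \frac{F + g}{-1 + F}}$)
$B = -4 - \frac{4 i \sqrt{5}}{3}$ ($B = - \frac{4 \left(\sqrt{\frac{5 + \left(-5\right)^{2}}{-1 - 5}} + 3\right)}{3} = - \frac{4 \left(\sqrt{\frac{5 + 25}{-6}} + 3\right)}{3} = - \frac{4 \left(\sqrt{\left(- \frac{1}{6}\right) 30} + 3\right)}{3} = - \frac{4 \left(\sqrt{-5} + 3\right)}{3} = - \frac{4 \left(i \sqrt{5} + 3\right)}{3} = - \frac{4 \left(3 + i \sqrt{5}\right)}{3} = - \frac{12 + 4 i \sqrt{5}}{3} = -4 - \frac{4 i \sqrt{5}}{3} \approx -4.0 - 2.9814 i$)
$B - 269 = \left(-4 - \frac{4 i \sqrt{5}}{3}\right) - 269 = -273 - \frac{4 i \sqrt{5}}{3}$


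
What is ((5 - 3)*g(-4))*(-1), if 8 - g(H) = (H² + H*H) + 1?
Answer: 50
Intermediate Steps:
g(H) = 7 - 2*H² (g(H) = 8 - ((H² + H*H) + 1) = 8 - ((H² + H²) + 1) = 8 - (2*H² + 1) = 8 - (1 + 2*H²) = 8 + (-1 - 2*H²) = 7 - 2*H²)
((5 - 3)*g(-4))*(-1) = ((5 - 3)*(7 - 2*(-4)²))*(-1) = (2*(7 - 2*16))*(-1) = (2*(7 - 32))*(-1) = (2*(-25))*(-1) = -50*(-1) = 50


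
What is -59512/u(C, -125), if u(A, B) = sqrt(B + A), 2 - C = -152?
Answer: -59512*sqrt(29)/29 ≈ -11051.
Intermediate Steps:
C = 154 (C = 2 - 1*(-152) = 2 + 152 = 154)
u(A, B) = sqrt(A + B)
-59512/u(C, -125) = -59512/sqrt(154 - 125) = -59512*sqrt(29)/29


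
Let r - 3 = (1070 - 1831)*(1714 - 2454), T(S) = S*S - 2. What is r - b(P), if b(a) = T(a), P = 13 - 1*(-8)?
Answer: 562704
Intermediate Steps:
P = 21 (P = 13 + 8 = 21)
T(S) = -2 + S² (T(S) = S² - 2 = -2 + S²)
b(a) = -2 + a²
r = 563143 (r = 3 + (1070 - 1831)*(1714 - 2454) = 3 - 761*(-740) = 3 + 563140 = 563143)
r - b(P) = 563143 - (-2 + 21²) = 563143 - (-2 + 441) = 563143 - 1*439 = 563143 - 439 = 562704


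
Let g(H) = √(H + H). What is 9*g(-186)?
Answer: 18*I*√93 ≈ 173.59*I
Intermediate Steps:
g(H) = √2*√H (g(H) = √(2*H) = √2*√H)
9*g(-186) = 9*(√2*√(-186)) = 9*(√2*(I*√186)) = 9*(2*I*√93) = 18*I*√93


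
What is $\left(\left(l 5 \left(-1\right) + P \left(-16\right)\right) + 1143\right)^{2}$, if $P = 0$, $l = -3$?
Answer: $1340964$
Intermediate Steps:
$\left(\left(l 5 \left(-1\right) + P \left(-16\right)\right) + 1143\right)^{2} = \left(\left(\left(-3\right) 5 \left(-1\right) + 0 \left(-16\right)\right) + 1143\right)^{2} = \left(\left(\left(-15\right) \left(-1\right) + 0\right) + 1143\right)^{2} = \left(\left(15 + 0\right) + 1143\right)^{2} = \left(15 + 1143\right)^{2} = 1158^{2} = 1340964$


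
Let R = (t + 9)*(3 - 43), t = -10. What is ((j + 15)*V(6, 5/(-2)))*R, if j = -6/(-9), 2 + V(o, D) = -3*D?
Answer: 10340/3 ≈ 3446.7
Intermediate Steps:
V(o, D) = -2 - 3*D
j = ⅔ (j = -6*(-⅑) = ⅔ ≈ 0.66667)
R = 40 (R = (-10 + 9)*(3 - 43) = -1*(-40) = 40)
((j + 15)*V(6, 5/(-2)))*R = ((⅔ + 15)*(-2 - 15/(-2)))*40 = (47*(-2 - 15*(-1)/2)/3)*40 = (47*(-2 - 3*(-5/2))/3)*40 = (47*(-2 + 15/2)/3)*40 = ((47/3)*(11/2))*40 = (517/6)*40 = 10340/3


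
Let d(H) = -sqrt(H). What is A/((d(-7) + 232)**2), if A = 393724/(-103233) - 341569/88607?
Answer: -70147895045/(9147166431*(232 - I*sqrt(7))**2) ≈ -0.00014242 - 3.2489e-6*I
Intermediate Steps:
A = -70147895045/9147166431 (A = 393724*(-1/103233) - 341569*1/88607 = -393724/103233 - 341569/88607 = -70147895045/9147166431 ≈ -7.6688)
A/((d(-7) + 232)**2) = -70147895045/(9147166431*(-sqrt(-7) + 232)**2) = -70147895045/(9147166431*(-I*sqrt(7) + 232)**2) = -70147895045/(9147166431*(232 - I*sqrt(7))**2)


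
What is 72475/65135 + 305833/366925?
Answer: 9302664366/4779931975 ≈ 1.9462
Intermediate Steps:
72475/65135 + 305833/366925 = 72475*(1/65135) + 305833*(1/366925) = 14495/13027 + 305833/366925 = 9302664366/4779931975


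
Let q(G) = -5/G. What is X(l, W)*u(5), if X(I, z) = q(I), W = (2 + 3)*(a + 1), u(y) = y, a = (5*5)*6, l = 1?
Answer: -25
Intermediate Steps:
a = 150 (a = 25*6 = 150)
W = 755 (W = (2 + 3)*(150 + 1) = 5*151 = 755)
X(I, z) = -5/I
X(l, W)*u(5) = -5/1*5 = -5*1*5 = -5*5 = -25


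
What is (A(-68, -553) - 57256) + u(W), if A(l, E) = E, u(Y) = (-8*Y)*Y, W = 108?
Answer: -151121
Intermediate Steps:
u(Y) = -8*Y²
(A(-68, -553) - 57256) + u(W) = (-553 - 57256) - 8*108² = -57809 - 8*11664 = -57809 - 93312 = -151121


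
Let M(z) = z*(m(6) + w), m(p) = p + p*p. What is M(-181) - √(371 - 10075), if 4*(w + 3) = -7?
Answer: -26969/4 - 2*I*√2426 ≈ -6742.3 - 98.509*I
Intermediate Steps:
m(p) = p + p²
w = -19/4 (w = -3 + (¼)*(-7) = -3 - 7/4 = -19/4 ≈ -4.7500)
M(z) = 149*z/4 (M(z) = z*(6*(1 + 6) - 19/4) = z*(6*7 - 19/4) = z*(42 - 19/4) = z*(149/4) = 149*z/4)
M(-181) - √(371 - 10075) = (149/4)*(-181) - √(371 - 10075) = -26969/4 - √(-9704) = -26969/4 - 2*I*√2426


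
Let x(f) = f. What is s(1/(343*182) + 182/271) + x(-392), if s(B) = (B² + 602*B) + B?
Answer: 3842950030775951/286199979162916 ≈ 13.428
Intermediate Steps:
s(B) = B² + 603*B
s(1/(343*182) + 182/271) + x(-392) = (1/(343*182) + 182/271)*(603 + (1/(343*182) + 182/271)) - 392 = ((1/343)*(1/182) + 182*(1/271))*(603 + ((1/343)*(1/182) + 182*(1/271))) - 392 = (1/62426 + 182/271)*(603 + (1/62426 + 182/271)) - 392 = 11361803*(603 + 11361803/16917446)/16917446 - 392 = (11361803/16917446)*(10212581741/16917446) - 392 = 116033341862639023/286199979162916 - 392 = 3842950030775951/286199979162916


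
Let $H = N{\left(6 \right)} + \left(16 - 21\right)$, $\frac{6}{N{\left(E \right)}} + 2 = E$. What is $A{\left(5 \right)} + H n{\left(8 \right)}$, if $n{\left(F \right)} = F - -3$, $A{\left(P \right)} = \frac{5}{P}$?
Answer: $- \frac{75}{2} \approx -37.5$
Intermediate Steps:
$N{\left(E \right)} = \frac{6}{-2 + E}$
$n{\left(F \right)} = 3 + F$ ($n{\left(F \right)} = F + 3 = 3 + F$)
$H = - \frac{7}{2}$ ($H = \frac{6}{-2 + 6} + \left(16 - 21\right) = \frac{6}{4} + \left(16 - 21\right) = 6 \cdot \frac{1}{4} - 5 = \frac{3}{2} - 5 = - \frac{7}{2} \approx -3.5$)
$A{\left(5 \right)} + H n{\left(8 \right)} = \frac{5}{5} - \frac{7 \left(3 + 8\right)}{2} = 5 \cdot \frac{1}{5} - \frac{77}{2} = 1 - \frac{77}{2} = - \frac{75}{2}$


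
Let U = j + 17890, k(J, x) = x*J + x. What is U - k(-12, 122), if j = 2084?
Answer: 21316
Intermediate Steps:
k(J, x) = x + J*x (k(J, x) = J*x + x = x + J*x)
U = 19974 (U = 2084 + 17890 = 19974)
U - k(-12, 122) = 19974 - 122*(1 - 12) = 19974 - 122*(-11) = 19974 - 1*(-1342) = 19974 + 1342 = 21316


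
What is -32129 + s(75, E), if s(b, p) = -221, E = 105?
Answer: -32350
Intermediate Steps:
-32129 + s(75, E) = -32129 - 221 = -32350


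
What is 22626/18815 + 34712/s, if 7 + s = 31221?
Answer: 679677122/293645705 ≈ 2.3146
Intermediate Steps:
s = 31214 (s = -7 + 31221 = 31214)
22626/18815 + 34712/s = 22626/18815 + 34712/31214 = 22626*(1/18815) + 34712*(1/31214) = 22626/18815 + 17356/15607 = 679677122/293645705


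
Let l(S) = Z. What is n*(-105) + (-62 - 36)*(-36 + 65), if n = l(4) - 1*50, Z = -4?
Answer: 2828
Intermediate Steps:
l(S) = -4
n = -54 (n = -4 - 1*50 = -4 - 50 = -54)
n*(-105) + (-62 - 36)*(-36 + 65) = -54*(-105) + (-62 - 36)*(-36 + 65) = 5670 - 98*29 = 5670 - 2842 = 2828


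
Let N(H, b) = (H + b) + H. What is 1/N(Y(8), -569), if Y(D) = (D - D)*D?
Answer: -1/569 ≈ -0.0017575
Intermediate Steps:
Y(D) = 0 (Y(D) = 0*D = 0)
N(H, b) = b + 2*H
1/N(Y(8), -569) = 1/(-569 + 2*0) = 1/(-569 + 0) = 1/(-569) = -1/569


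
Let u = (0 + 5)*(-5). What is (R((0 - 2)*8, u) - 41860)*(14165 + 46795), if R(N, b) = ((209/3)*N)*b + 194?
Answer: -841207360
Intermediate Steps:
u = -25 (u = 5*(-5) = -25)
R(N, b) = 194 + 209*N*b/3 (R(N, b) = ((209*(⅓))*N)*b + 194 = (209*N/3)*b + 194 = 209*N*b/3 + 194 = 194 + 209*N*b/3)
(R((0 - 2)*8, u) - 41860)*(14165 + 46795) = ((194 + (209/3)*((0 - 2)*8)*(-25)) - 41860)*(14165 + 46795) = ((194 + (209/3)*(-2*8)*(-25)) - 41860)*60960 = ((194 + (209/3)*(-16)*(-25)) - 41860)*60960 = ((194 + 83600/3) - 41860)*60960 = (84182/3 - 41860)*60960 = -41398/3*60960 = -841207360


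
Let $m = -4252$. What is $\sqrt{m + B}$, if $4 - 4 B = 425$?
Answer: $\frac{i \sqrt{17429}}{2} \approx 66.01 i$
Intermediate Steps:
$B = - \frac{421}{4}$ ($B = 1 - \frac{425}{4} = - \frac{421}{4} \approx -105.25$)
$\sqrt{m + B} = \sqrt{-4252 - \frac{421}{4}} = \sqrt{- \frac{17429}{4}} = \frac{i \sqrt{17429}}{2}$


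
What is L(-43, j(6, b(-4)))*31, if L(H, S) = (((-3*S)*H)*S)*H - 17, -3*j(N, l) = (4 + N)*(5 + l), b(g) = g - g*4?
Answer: -1656520681/3 ≈ -5.5217e+8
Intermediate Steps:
b(g) = -3*g (b(g) = g - 4*g = -3*g)
j(N, l) = -(4 + N)*(5 + l)/3
L(H, S) = -17 - 3*H**2*S**2 (L(H, S) = ((-3*H*S)*S)*H - 17 = (-3*H*S**2)*H - 17 = -3*H**2*S**2 - 17 = -17 - 3*H**2*S**2)
L(-43, j(6, b(-4)))*31 = (-17 - 3*(-43)**2*(-20/3 - 5/3*6 - (-4)*(-4) - 1/3*6*(-3*(-4)))**2)*31 = (-17 - 3*1849*(-20/3 - 10 - 4/3*12 - 1/3*6*12)**2)*31 = (-17 - 3*1849*(-20/3 - 10 - 16 - 24)**2)*31 = (-17 - 3*1849*(-170/3)**2)*31 = (-17 - 3*1849*28900/9)*31 = (-17 - 53436100/3)*31 = -53436151/3*31 = -1656520681/3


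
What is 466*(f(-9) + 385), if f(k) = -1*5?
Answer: 177080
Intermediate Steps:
f(k) = -5
466*(f(-9) + 385) = 466*(-5 + 385) = 466*380 = 177080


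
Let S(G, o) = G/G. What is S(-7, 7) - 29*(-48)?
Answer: 1393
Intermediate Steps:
S(G, o) = 1
S(-7, 7) - 29*(-48) = 1 - 29*(-48) = 1 + 1392 = 1393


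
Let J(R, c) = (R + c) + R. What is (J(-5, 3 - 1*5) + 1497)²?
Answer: 2205225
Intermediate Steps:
J(R, c) = c + 2*R
(J(-5, 3 - 1*5) + 1497)² = (((3 - 1*5) + 2*(-5)) + 1497)² = (((3 - 5) - 10) + 1497)² = ((-2 - 10) + 1497)² = (-12 + 1497)² = 1485² = 2205225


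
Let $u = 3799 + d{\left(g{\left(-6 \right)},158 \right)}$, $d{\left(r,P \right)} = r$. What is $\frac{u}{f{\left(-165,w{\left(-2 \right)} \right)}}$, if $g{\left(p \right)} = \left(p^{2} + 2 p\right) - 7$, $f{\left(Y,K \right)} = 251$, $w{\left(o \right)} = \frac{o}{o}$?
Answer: $\frac{3816}{251} \approx 15.203$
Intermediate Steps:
$w{\left(o \right)} = 1$
$g{\left(p \right)} = -7 + p^{2} + 2 p$
$u = 3816$ ($u = 3799 + \left(-7 + \left(-6\right)^{2} + 2 \left(-6\right)\right) = 3799 - -17 = 3799 + 17 = 3816$)
$\frac{u}{f{\left(-165,w{\left(-2 \right)} \right)}} = \frac{3816}{251}$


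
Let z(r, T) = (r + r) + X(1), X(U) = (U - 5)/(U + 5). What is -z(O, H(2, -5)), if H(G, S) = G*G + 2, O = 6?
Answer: -34/3 ≈ -11.333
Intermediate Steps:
X(U) = (-5 + U)/(5 + U)
H(G, S) = 2 + G**2 (H(G, S) = G**2 + 2 = 2 + G**2)
z(r, T) = -2/3 + 2*r (z(r, T) = (r + r) + (-5 + 1)/(5 + 1) = 2*r - 4/6 = 2*r + (1/6)*(-4) = 2*r - 2/3 = -2/3 + 2*r)
-z(O, H(2, -5)) = -(-2/3 + 2*6) = -(-2/3 + 12) = -1*34/3 = -34/3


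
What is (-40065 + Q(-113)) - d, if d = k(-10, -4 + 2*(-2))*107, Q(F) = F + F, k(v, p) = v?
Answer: -39221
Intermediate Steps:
Q(F) = 2*F
d = -1070 (d = -10*107 = -1070)
(-40065 + Q(-113)) - d = (-40065 + 2*(-113)) - 1*(-1070) = (-40065 - 226) + 1070 = -40291 + 1070 = -39221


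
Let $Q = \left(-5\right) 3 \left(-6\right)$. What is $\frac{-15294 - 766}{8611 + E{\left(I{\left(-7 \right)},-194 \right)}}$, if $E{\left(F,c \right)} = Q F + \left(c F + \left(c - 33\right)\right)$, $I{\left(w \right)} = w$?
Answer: $- \frac{4015}{2278} \approx -1.7625$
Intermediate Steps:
$Q = 90$ ($Q = \left(-15\right) \left(-6\right) = 90$)
$E{\left(F,c \right)} = -33 + c + 90 F + F c$ ($E{\left(F,c \right)} = 90 F + \left(c F + \left(c - 33\right)\right) = 90 F + \left(F c + \left(c - 33\right)\right) = 90 F + \left(F c + \left(-33 + c\right)\right) = 90 F + \left(-33 + c + F c\right) = -33 + c + 90 F + F c$)
$\frac{-15294 - 766}{8611 + E{\left(I{\left(-7 \right)},-194 \right)}} = \frac{-15294 - 766}{8611 - -501} = \frac{-15294 + \left(-857 + 91\right)}{8611 - -501} = \frac{-15294 - 766}{8611 + 501} = - \frac{16060}{9112} = \left(-16060\right) \frac{1}{9112} = - \frac{4015}{2278}$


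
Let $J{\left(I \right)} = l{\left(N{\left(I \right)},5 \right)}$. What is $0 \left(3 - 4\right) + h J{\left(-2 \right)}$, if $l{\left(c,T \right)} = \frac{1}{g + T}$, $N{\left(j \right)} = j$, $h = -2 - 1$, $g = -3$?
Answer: $- \frac{3}{2} \approx -1.5$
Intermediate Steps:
$h = -3$
$l{\left(c,T \right)} = \frac{1}{-3 + T}$
$J{\left(I \right)} = \frac{1}{2}$ ($J{\left(I \right)} = \frac{1}{-3 + 5} = \frac{1}{2}$)
$0 \left(3 - 4\right) + h J{\left(-2 \right)} = 0 \left(3 - 4\right) - \frac{3}{2} = 0 \left(-1\right) - \frac{3}{2} = 0 - \frac{3}{2} = - \frac{3}{2}$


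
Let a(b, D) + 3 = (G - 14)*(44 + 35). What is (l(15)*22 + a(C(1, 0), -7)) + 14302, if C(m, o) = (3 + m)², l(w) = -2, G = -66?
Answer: 7935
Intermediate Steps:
a(b, D) = -6323 (a(b, D) = -3 + (-66 - 14)*(44 + 35) = -3 - 80*79 = -3 - 6320 = -6323)
(l(15)*22 + a(C(1, 0), -7)) + 14302 = (-2*22 - 6323) + 14302 = (-44 - 6323) + 14302 = -6367 + 14302 = 7935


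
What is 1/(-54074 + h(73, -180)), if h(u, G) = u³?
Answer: 1/334943 ≈ 2.9856e-6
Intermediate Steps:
1/(-54074 + h(73, -180)) = 1/(-54074 + 73³) = 1/(-54074 + 389017) = 1/334943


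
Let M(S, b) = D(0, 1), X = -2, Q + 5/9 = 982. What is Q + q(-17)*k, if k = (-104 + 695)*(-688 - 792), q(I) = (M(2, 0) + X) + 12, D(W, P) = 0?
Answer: -78712367/9 ≈ -8.7458e+6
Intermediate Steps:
Q = 8833/9 (Q = -5/9 + 982 = 8833/9 ≈ 981.44)
M(S, b) = 0
q(I) = 10 (q(I) = (0 - 2) + 12 = -2 + 12 = 10)
k = -874680 (k = 591*(-1480) = -874680)
Q + q(-17)*k = 8833/9 + 10*(-874680) = 8833/9 - 8746800 = -78712367/9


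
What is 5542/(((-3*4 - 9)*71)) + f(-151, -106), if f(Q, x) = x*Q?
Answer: 23859404/1491 ≈ 16002.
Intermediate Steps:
f(Q, x) = Q*x
5542/(((-3*4 - 9)*71)) + f(-151, -106) = 5542/(((-3*4 - 9)*71)) - 151*(-106) = 5542/(((-12 - 9)*71)) + 16006 = 5542/((-21*71)) + 16006 = 5542/(-1491) + 16006 = 5542*(-1/1491) + 16006 = -5542/1491 + 16006 = 23859404/1491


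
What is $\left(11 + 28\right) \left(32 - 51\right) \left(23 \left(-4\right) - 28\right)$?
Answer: $88920$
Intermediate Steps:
$\left(11 + 28\right) \left(32 - 51\right) \left(23 \left(-4\right) - 28\right) = 39 \left(- 19 \left(-92 - 28\right)\right) = 39 \left(\left(-19\right) \left(-120\right)\right) = 39 \cdot 2280 = 88920$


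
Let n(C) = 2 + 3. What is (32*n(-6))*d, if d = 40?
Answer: 6400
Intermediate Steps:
n(C) = 5
(32*n(-6))*d = (32*5)*40 = 160*40 = 6400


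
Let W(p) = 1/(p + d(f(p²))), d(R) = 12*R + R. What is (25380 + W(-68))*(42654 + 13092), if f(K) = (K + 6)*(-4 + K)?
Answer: 196716842638061553/139038866 ≈ 1.4148e+9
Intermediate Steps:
f(K) = (-4 + K)*(6 + K) (f(K) = (6 + K)*(-4 + K) = (-4 + K)*(6 + K))
d(R) = 13*R
W(p) = 1/(-312 + p + 13*p⁴ + 26*p²) (W(p) = 1/(p + 13*(-24 + (p²)² + 2*p²)) = 1/(p + 13*(-24 + p⁴ + 2*p²)) = 1/(p + (-312 + 13*p⁴ + 26*p²)) = 1/(-312 + p + 13*p⁴ + 26*p²))
(25380 + W(-68))*(42654 + 13092) = (25380 + 1/(-312 - 68 + 13*(-68)⁴ + 26*(-68)²))*(42654 + 13092) = (25380 + 1/(-312 - 68 + 13*21381376 + 26*4624))*55746 = (25380 + 1/(-312 - 68 + 277957888 + 120224))*55746 = (25380 + 1/278077732)*55746 = (7057612838161/278077732)*55746 = 196716842638061553/139038866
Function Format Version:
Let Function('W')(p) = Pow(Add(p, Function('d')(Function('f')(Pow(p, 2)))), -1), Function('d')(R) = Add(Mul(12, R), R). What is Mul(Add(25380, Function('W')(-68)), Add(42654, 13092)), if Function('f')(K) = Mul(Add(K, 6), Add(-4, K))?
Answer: Rational(196716842638061553, 139038866) ≈ 1.4148e+9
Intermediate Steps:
Function('f')(K) = Mul(Add(-4, K), Add(6, K)) (Function('f')(K) = Mul(Add(6, K), Add(-4, K)) = Mul(Add(-4, K), Add(6, K)))
Function('d')(R) = Mul(13, R)
Function('W')(p) = Pow(Add(-312, p, Mul(13, Pow(p, 4)), Mul(26, Pow(p, 2))), -1) (Function('W')(p) = Pow(Add(p, Mul(13, Add(-24, Pow(Pow(p, 2), 2), Mul(2, Pow(p, 2))))), -1) = Pow(Add(p, Mul(13, Add(-24, Pow(p, 4), Mul(2, Pow(p, 2))))), -1) = Pow(Add(p, Add(-312, Mul(13, Pow(p, 4)), Mul(26, Pow(p, 2)))), -1) = Pow(Add(-312, p, Mul(13, Pow(p, 4)), Mul(26, Pow(p, 2))), -1))
Mul(Add(25380, Function('W')(-68)), Add(42654, 13092)) = Mul(Add(25380, Pow(Add(-312, -68, Mul(13, Pow(-68, 4)), Mul(26, Pow(-68, 2))), -1)), Add(42654, 13092)) = Mul(Add(25380, Pow(Add(-312, -68, Mul(13, 21381376), Mul(26, 4624)), -1)), 55746) = Mul(Add(25380, Pow(Add(-312, -68, 277957888, 120224), -1)), 55746) = Mul(Add(25380, Pow(278077732, -1)), 55746) = Mul(Add(25380, Rational(1, 278077732)), 55746) = Mul(Rational(7057612838161, 278077732), 55746) = Rational(196716842638061553, 139038866)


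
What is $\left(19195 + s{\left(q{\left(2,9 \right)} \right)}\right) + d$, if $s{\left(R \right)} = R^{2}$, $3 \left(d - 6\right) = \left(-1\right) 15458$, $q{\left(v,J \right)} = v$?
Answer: $\frac{42157}{3} \approx 14052.0$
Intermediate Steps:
$d = - \frac{15440}{3}$ ($d = 6 + \frac{\left(-1\right) 15458}{3} = 6 + \frac{1}{3} \left(-15458\right) = 6 - \frac{15458}{3} = - \frac{15440}{3} \approx -5146.7$)
$\left(19195 + s{\left(q{\left(2,9 \right)} \right)}\right) + d = \left(19195 + 2^{2}\right) - \frac{15440}{3} = \left(19195 + 4\right) - \frac{15440}{3} = 19199 - \frac{15440}{3} = \frac{42157}{3}$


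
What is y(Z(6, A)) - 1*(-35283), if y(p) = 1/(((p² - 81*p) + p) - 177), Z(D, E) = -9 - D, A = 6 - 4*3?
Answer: 44033185/1248 ≈ 35283.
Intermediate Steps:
A = -6 (A = 6 - 12 = -6)
y(p) = 1/(-177 + p² - 80*p) (y(p) = 1/((p² - 80*p) - 177) = 1/(-177 + p² - 80*p))
y(Z(6, A)) - 1*(-35283) = 1/(-177 + (-9 - 1*6)² - 80*(-9 - 1*6)) - 1*(-35283) = 1/(-177 + (-9 - 6)² - 80*(-9 - 6)) + 35283 = 1/(-177 + (-15)² - 80*(-15)) + 35283 = 1/(-177 + 225 + 1200) + 35283 = 1/1248 + 35283 = 44033185/1248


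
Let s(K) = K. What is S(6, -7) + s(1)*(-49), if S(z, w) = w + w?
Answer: -63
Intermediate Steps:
S(z, w) = 2*w
S(6, -7) + s(1)*(-49) = 2*(-7) + 1*(-49) = -14 - 49 = -63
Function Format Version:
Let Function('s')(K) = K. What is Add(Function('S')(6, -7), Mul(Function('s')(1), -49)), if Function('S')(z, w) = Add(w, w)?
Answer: -63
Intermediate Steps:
Function('S')(z, w) = Mul(2, w)
Add(Function('S')(6, -7), Mul(Function('s')(1), -49)) = Add(Mul(2, -7), Mul(1, -49)) = Add(-14, -49) = -63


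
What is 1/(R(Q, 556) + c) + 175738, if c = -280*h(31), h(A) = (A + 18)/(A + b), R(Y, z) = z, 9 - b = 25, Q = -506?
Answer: 189094085/1076 ≈ 1.7574e+5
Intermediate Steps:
b = -16 (b = 9 - 1*25 = 9 - 25 = -16)
h(A) = (18 + A)/(-16 + A) (h(A) = (A + 18)/(A - 16) = (18 + A)/(-16 + A))
c = -2744/3 (c = -280*(18 + 31)/(-16 + 31) = -280*49/15 = -2744/3 ≈ -914.67)
1/(R(Q, 556) + c) + 175738 = 1/(556 - 2744/3) + 175738 = 1/(-1076/3) + 175738 = -3/1076 + 175738 = 189094085/1076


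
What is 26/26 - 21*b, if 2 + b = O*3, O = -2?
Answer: 169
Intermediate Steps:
b = -8 (b = -2 - 2*3 = -2 - 6 = -8)
26/26 - 21*b = 26/26 - 21*(-8) = 26*(1/26) + 168 = 1 + 168 = 169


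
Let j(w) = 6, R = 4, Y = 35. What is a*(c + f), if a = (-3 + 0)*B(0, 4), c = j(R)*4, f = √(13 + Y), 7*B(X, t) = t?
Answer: -288/7 - 48*√3/7 ≈ -53.020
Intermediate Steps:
B(X, t) = t/7
f = 4*√3 (f = √(13 + 35) = √48 = 4*√3 ≈ 6.9282)
c = 24 (c = 6*4 = 24)
a = -12/7 (a = (-3 + 0)*((⅐)*4) = -3*4/7 = -12/7 ≈ -1.7143)
a*(c + f) = -12*(24 + 4*√3)/7 = -288/7 - 48*√3/7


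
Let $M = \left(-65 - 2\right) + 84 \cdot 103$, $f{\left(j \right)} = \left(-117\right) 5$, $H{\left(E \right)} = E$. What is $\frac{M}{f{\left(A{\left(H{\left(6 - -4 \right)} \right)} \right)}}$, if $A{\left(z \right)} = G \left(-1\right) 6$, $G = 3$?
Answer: $- \frac{1717}{117} \approx -14.675$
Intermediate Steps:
$A{\left(z \right)} = -18$ ($A{\left(z \right)} = 3 \left(-1\right) 6 = \left(-3\right) 6 = -18$)
$f{\left(j \right)} = -585$
$M = 8585$ ($M = -67 + 8652 = 8585$)
$\frac{M}{f{\left(A{\left(H{\left(6 - -4 \right)} \right)} \right)}} = \frac{8585}{-585} = 8585 \left(- \frac{1}{585}\right) = - \frac{1717}{117}$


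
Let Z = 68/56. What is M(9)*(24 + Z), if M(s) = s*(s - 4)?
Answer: 15885/14 ≈ 1134.6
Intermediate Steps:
M(s) = s*(-4 + s)
Z = 17/14 (Z = 68*(1/56) = 17/14 ≈ 1.2143)
M(9)*(24 + Z) = (9*(-4 + 9))*(24 + 17/14) = (9*5)*(353/14) = 45*(353/14) = 15885/14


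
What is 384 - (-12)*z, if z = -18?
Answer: 168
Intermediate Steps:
384 - (-12)*z = 384 - (-12)*(-18) = 384 - 1*216 = 384 - 216 = 168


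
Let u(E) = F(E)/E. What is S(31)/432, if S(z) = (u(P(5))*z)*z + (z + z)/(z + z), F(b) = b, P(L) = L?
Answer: 481/216 ≈ 2.2269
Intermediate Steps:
u(E) = 1 (u(E) = E/E = 1)
S(z) = 1 + z² (S(z) = (1*z)*z + (z + z)/(z + z) = z*z + (2*z)/((2*z)) = z² + (2*z)*(1/(2*z)) = z² + 1 = 1 + z²)
S(31)/432 = (1 + 31²)/432 = (1 + 961)*(1/432) = 962*(1/432) = 481/216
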